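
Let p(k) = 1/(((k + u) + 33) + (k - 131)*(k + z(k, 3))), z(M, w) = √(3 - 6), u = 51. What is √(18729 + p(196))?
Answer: √(18729 + 1/(13020 + 65*I*√3)) ≈ 136.85 - 0.e-9*I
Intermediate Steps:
z(M, w) = I*√3 (z(M, w) = √(-3) = I*√3)
p(k) = 1/(84 + k + (-131 + k)*(k + I*√3)) (p(k) = 1/(((k + 51) + 33) + (k - 131)*(k + I*√3)) = 1/(((51 + k) + 33) + (-131 + k)*(k + I*√3)) = 1/((84 + k) + (-131 + k)*(k + I*√3)) = 1/(84 + k + (-131 + k)*(k + I*√3)))
√(18729 + p(196)) = √(18729 + 1/(84 + 196² - 130*196 - 131*I*√3 + I*196*√3)) = √(18729 + 1/(84 + 38416 - 25480 - 131*I*√3 + 196*I*√3)) = √(18729 + 1/(13020 + 65*I*√3))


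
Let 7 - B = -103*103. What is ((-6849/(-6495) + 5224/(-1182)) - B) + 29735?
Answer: 24458741558/1279515 ≈ 19116.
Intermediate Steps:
B = 10616 (B = 7 - (-103)*103 = 7 - 1*(-10609) = 7 + 10609 = 10616)
((-6849/(-6495) + 5224/(-1182)) - B) + 29735 = ((-6849/(-6495) + 5224/(-1182)) - 1*10616) + 29735 = ((-6849*(-1/6495) + 5224*(-1/1182)) - 10616) + 29735 = ((2283/2165 - 2612/591) - 10616) + 29735 = (-4305727/1279515 - 10616) + 29735 = -13587636967/1279515 + 29735 = 24458741558/1279515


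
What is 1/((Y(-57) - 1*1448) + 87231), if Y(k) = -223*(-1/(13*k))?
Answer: 741/63564980 ≈ 1.1657e-5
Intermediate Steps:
Y(k) = 223/(13*k) (Y(k) = -223*(-1/(13*k)) = -(-223)/(13*k) = 223/(13*k))
1/((Y(-57) - 1*1448) + 87231) = 1/(((223/13)/(-57) - 1*1448) + 87231) = 1/(((223/13)*(-1/57) - 1448) + 87231) = 1/((-223/741 - 1448) + 87231) = 1/(-1073191/741 + 87231) = 1/(63564980/741) = 741/63564980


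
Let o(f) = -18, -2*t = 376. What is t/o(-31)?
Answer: 94/9 ≈ 10.444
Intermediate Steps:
t = -188 (t = -1/2*376 = -188)
t/o(-31) = -188/(-18) = -188*(-1/18) = 94/9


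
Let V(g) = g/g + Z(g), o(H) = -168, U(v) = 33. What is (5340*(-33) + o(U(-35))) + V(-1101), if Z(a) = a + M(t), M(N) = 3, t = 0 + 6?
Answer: -177485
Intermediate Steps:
t = 6
Z(a) = 3 + a (Z(a) = a + 3 = 3 + a)
V(g) = 4 + g (V(g) = g/g + (3 + g) = 1 + (3 + g) = 4 + g)
(5340*(-33) + o(U(-35))) + V(-1101) = (5340*(-33) - 168) + (4 - 1101) = (-176220 - 168) - 1097 = -176388 - 1097 = -177485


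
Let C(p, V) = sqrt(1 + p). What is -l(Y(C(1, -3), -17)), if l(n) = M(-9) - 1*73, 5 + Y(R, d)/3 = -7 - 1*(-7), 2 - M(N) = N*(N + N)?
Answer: 233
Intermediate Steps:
M(N) = 2 - 2*N**2 (M(N) = 2 - N*(N + N) = 2 - N*2*N = 2 - 2*N**2)
Y(R, d) = -15 (Y(R, d) = -15 + 3*(-7 - 1*(-7)) = -15 + 3*(-7 + 7) = -15 + 3*0 = -15 + 0 = -15)
l(n) = -233 (l(n) = (2 - 2*(-9)**2) - 1*73 = (2 - 2*81) - 73 = (2 - 162) - 73 = -160 - 73 = -233)
-l(Y(C(1, -3), -17)) = -1*(-233) = 233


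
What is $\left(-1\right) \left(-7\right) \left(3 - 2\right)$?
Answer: $7$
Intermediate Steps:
$\left(-1\right) \left(-7\right) \left(3 - 2\right) = 7 \cdot 1 = 7$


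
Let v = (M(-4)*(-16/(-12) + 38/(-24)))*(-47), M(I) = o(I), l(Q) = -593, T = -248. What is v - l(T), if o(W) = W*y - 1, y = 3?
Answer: 1761/4 ≈ 440.25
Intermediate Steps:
o(W) = -1 + 3*W (o(W) = W*3 - 1 = 3*W - 1 = -1 + 3*W)
M(I) = -1 + 3*I
v = -611/4 (v = ((-1 + 3*(-4))*(-16/(-12) + 38/(-24)))*(-47) = ((-1 - 12)*(-16*(-1/12) + 38*(-1/24)))*(-47) = -13*(4/3 - 19/12)*(-47) = -13*(-¼)*(-47) = (13/4)*(-47) = -611/4 ≈ -152.75)
v - l(T) = -611/4 - 1*(-593) = -611/4 + 593 = 1761/4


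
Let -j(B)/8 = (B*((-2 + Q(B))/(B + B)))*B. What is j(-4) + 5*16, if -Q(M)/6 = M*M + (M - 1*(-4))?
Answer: -1488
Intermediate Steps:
Q(M) = -24 - 6*M - 6*M**2 (Q(M) = -6*(M*M + (M - 1*(-4))) = -6*(M**2 + (M + 4)) = -6*(M**2 + (4 + M)) = -6*(4 + M + M**2) = -24 - 6*M - 6*M**2)
j(B) = -8*B*(-13 - 3*B - 3*B**2) (j(B) = -8*B*((-2 + (-24 - 6*B - 6*B**2))/(B + B))*B = -8*B*((-26 - 6*B - 6*B**2)/((2*B)))*B = -8*B*((-26 - 6*B - 6*B**2)*(1/(2*B)))*B = -8*B*((-26 - 6*B - 6*B**2)/(2*B))*B = -8*(-13 - 3*B - 3*B**2)*B = -8*B*(-13 - 3*B - 3*B**2))
j(-4) + 5*16 = 8*(-4)*(13 + 3*(-4) + 3*(-4)**2) + 5*16 = 8*(-4)*(13 - 12 + 3*16) + 80 = 8*(-4)*(13 - 12 + 48) + 80 = 8*(-4)*49 + 80 = -1568 + 80 = -1488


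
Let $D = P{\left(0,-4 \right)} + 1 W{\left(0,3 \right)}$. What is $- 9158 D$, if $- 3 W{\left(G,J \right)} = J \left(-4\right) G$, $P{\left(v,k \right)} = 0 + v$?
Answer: $0$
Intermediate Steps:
$P{\left(v,k \right)} = v$
$W{\left(G,J \right)} = \frac{4 G J}{3}$ ($W{\left(G,J \right)} = - \frac{J \left(-4\right) G}{3} = - \frac{- 4 J G}{3} = - \frac{\left(-4\right) G J}{3} = \frac{4 G J}{3}$)
$D = 0$ ($D = 0 + 1 \cdot \frac{4}{3} \cdot 0 \cdot 3 = 0 + 1 \cdot 0 = 0 + 0 = 0$)
$- 9158 D = \left(-9158\right) 0 = 0$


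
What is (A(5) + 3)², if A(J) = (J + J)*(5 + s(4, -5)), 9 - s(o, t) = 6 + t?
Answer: 17689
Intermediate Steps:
s(o, t) = 3 - t (s(o, t) = 9 - (6 + t) = 9 + (-6 - t) = 3 - t)
A(J) = 26*J (A(J) = (J + J)*(5 + (3 - 1*(-5))) = (2*J)*(5 + (3 + 5)) = (2*J)*(5 + 8) = (2*J)*13 = 26*J)
(A(5) + 3)² = (26*5 + 3)² = (130 + 3)² = 133² = 17689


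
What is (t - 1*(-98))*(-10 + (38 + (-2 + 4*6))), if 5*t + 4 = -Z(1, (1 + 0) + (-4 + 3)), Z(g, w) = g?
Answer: 4850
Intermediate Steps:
t = -1 (t = -4/5 + (-1*1)/5 = -4/5 + (1/5)*(-1) = -4/5 - 1/5 = -1)
(t - 1*(-98))*(-10 + (38 + (-2 + 4*6))) = (-1 - 1*(-98))*(-10 + (38 + (-2 + 4*6))) = (-1 + 98)*(-10 + (38 + (-2 + 24))) = 97*(-10 + (38 + 22)) = 97*(-10 + 60) = 97*50 = 4850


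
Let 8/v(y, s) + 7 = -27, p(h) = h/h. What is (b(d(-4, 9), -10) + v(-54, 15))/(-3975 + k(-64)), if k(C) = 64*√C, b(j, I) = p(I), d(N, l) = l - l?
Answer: -51675/273067073 - 6656*I/273067073 ≈ -0.00018924 - 2.4375e-5*I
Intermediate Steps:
d(N, l) = 0
p(h) = 1
b(j, I) = 1
v(y, s) = -4/17 (v(y, s) = 8/(-7 - 27) = 8/(-34) = 8*(-1/34) = -4/17)
(b(d(-4, 9), -10) + v(-54, 15))/(-3975 + k(-64)) = (1 - 4/17)/(-3975 + 64*√(-64)) = 13/(17*(-3975 + 64*(8*I))) = 13/(17*(-3975 + 512*I)) = 13*((-3975 - 512*I)/16062769)/17 = 13*(-3975 - 512*I)/273067073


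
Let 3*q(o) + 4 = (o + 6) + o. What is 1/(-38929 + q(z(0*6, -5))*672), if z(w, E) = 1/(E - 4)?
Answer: -9/346777 ≈ -2.5953e-5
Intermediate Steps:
z(w, E) = 1/(-4 + E)
q(o) = ⅔ + 2*o/3 (q(o) = -4/3 + ((o + 6) + o)/3 = -4/3 + ((6 + o) + o)/3 = -4/3 + (6 + 2*o)/3 = -4/3 + (2 + 2*o/3) = ⅔ + 2*o/3)
1/(-38929 + q(z(0*6, -5))*672) = 1/(-38929 + (⅔ + 2/(3*(-4 - 5)))*672) = 1/(-38929 + (⅔ + (⅔)/(-9))*672) = 1/(-38929 + (⅔ + (⅔)*(-⅑))*672) = 1/(-38929 + (⅔ - 2/27)*672) = 1/(-38929 + (16/27)*672) = 1/(-38929 + 3584/9) = 1/(-346777/9) = -9/346777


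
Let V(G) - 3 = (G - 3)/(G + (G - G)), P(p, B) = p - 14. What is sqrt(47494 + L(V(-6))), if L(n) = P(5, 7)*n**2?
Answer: sqrt(189247)/2 ≈ 217.51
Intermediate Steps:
P(p, B) = -14 + p
V(G) = 3 + (-3 + G)/G (V(G) = 3 + (G - 3)/(G + (G - G)) = 3 + (-3 + G)/(G + 0) = 3 + (-3 + G)/G)
L(n) = -9*n**2 (L(n) = (-14 + 5)*n**2 = -9*n**2)
sqrt(47494 + L(V(-6))) = sqrt(47494 - 9*(4 - 3/(-6))**2) = sqrt(47494 - 9*(4 - 3*(-1/6))**2) = sqrt(47494 - 9*(4 + 1/2)**2) = sqrt(47494 - 9*(9/2)**2) = sqrt(47494 - 9*81/4) = sqrt(47494 - 729/4) = sqrt(189247/4) = sqrt(189247)/2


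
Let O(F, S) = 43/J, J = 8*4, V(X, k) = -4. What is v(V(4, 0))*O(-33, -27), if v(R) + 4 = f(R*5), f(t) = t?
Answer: -129/4 ≈ -32.250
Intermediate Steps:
v(R) = -4 + 5*R (v(R) = -4 + R*5 = -4 + 5*R)
J = 32
O(F, S) = 43/32
v(V(4, 0))*O(-33, -27) = (-4 + 5*(-4))*(43/32) = (-4 - 20)*(43/32) = -24*43/32 = -129/4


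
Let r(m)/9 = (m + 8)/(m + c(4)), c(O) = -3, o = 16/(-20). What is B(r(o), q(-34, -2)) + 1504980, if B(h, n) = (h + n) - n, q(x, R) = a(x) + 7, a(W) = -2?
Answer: 28594296/19 ≈ 1.5050e+6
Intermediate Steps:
o = -⅘ (o = 16*(-1/20) = -⅘ ≈ -0.80000)
r(m) = 9*(8 + m)/(-3 + m) (r(m) = 9*((m + 8)/(m - 3)) = 9*((8 + m)/(-3 + m)) = 9*(8 + m)/(-3 + m))
q(x, R) = 5 (q(x, R) = -2 + 7 = 5)
B(h, n) = h
B(r(o), q(-34, -2)) + 1504980 = 9*(8 - ⅘)/(-3 - ⅘) + 1504980 = 9*(36/5)/(-19/5) + 1504980 = 9*(-5/19)*(36/5) + 1504980 = -324/19 + 1504980 = 28594296/19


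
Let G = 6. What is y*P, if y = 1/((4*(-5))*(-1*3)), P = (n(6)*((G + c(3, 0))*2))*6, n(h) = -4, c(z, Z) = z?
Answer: -36/5 ≈ -7.2000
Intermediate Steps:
P = -432 (P = -4*(6 + 3)*2*6 = -36*2*6 = -4*18*6 = -72*6 = -432)
y = 1/60 (y = 1/(-20*(-3)) = 1/60 ≈ 0.016667)
y*P = (1/60)*(-432) = -36/5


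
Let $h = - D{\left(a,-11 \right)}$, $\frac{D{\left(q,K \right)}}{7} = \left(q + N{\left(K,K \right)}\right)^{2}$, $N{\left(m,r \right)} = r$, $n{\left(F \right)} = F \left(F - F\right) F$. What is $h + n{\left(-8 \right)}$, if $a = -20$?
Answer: $-6727$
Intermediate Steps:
$n{\left(F \right)} = 0$ ($n{\left(F \right)} = F 0 F = 0 F = 0$)
$D{\left(q,K \right)} = 7 \left(K + q\right)^{2}$ ($D{\left(q,K \right)} = 7 \left(q + K\right)^{2} = 7 \left(K + q\right)^{2}$)
$h = -6727$ ($h = - 7 \left(-11 - 20\right)^{2} = - 7 \left(-31\right)^{2} = - 7 \cdot 961 = \left(-1\right) 6727 = -6727$)
$h + n{\left(-8 \right)} = -6727 + 0 = -6727$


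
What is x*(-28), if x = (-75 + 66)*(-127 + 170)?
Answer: 10836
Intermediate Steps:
x = -387 (x = -9*43 = -387)
x*(-28) = -387*(-28) = 10836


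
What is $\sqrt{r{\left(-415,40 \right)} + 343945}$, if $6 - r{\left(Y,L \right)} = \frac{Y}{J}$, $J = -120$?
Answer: $\frac{11 \sqrt{409326}}{12} \approx 586.47$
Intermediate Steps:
$r{\left(Y,L \right)} = 6 + \frac{Y}{120}$ ($r{\left(Y,L \right)} = 6 - \frac{Y}{-120} = 6 - Y \left(- \frac{1}{120}\right) = 6 - - \frac{Y}{120} = 6 + \frac{Y}{120}$)
$\sqrt{r{\left(-415,40 \right)} + 343945} = \sqrt{\left(6 + \frac{1}{120} \left(-415\right)\right) + 343945} = \sqrt{\left(6 - \frac{83}{24}\right) + 343945} = \sqrt{\frac{61}{24} + 343945} = \sqrt{\frac{8254741}{24}} = \frac{11 \sqrt{409326}}{12}$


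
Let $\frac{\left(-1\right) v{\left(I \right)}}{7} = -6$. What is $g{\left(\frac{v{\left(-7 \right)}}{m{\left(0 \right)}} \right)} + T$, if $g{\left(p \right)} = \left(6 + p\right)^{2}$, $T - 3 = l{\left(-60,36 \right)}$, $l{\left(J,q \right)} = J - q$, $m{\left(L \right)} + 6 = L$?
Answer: $-92$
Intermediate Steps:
$m{\left(L \right)} = -6 + L$
$T = -93$ ($T = 3 - 96 = -93$)
$v{\left(I \right)} = 42$ ($v{\left(I \right)} = \left(-7\right) \left(-6\right) = 42$)
$g{\left(\frac{v{\left(-7 \right)}}{m{\left(0 \right)}} \right)} + T = \left(6 + \frac{42}{-6 + 0}\right)^{2} - 93 = \left(6 + \frac{42}{-6}\right)^{2} - 93 = \left(6 + 42 \left(- \frac{1}{6}\right)\right)^{2} - 93 = \left(6 - 7\right)^{2} - 93 = \left(-1\right)^{2} - 93 = 1 - 93 = -92$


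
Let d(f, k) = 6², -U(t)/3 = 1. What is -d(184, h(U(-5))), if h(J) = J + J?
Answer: -36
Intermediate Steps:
U(t) = -3 (U(t) = -3*1 = -3)
h(J) = 2*J
d(f, k) = 36
-d(184, h(U(-5))) = -1*36 = -36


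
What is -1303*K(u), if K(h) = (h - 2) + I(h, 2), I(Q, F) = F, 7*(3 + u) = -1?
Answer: 28666/7 ≈ 4095.1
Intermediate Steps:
u = -22/7 (u = -3 + (1/7)*(-1) = -3 - 1/7 = -22/7 ≈ -3.1429)
K(h) = h (K(h) = (h - 2) + 2 = (-2 + h) + 2 = h)
-1303*K(u) = -1303*(-22/7) = 28666/7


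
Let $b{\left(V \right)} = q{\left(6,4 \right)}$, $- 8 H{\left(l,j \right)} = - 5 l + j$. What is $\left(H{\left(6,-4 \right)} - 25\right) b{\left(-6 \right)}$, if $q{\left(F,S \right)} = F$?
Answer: $- \frac{249}{2} \approx -124.5$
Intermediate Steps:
$H{\left(l,j \right)} = - \frac{j}{8} + \frac{5 l}{8}$ ($H{\left(l,j \right)} = - \frac{- 5 l + j}{8} = - \frac{j - 5 l}{8} = - \frac{j}{8} + \frac{5 l}{8}$)
$b{\left(V \right)} = 6$
$\left(H{\left(6,-4 \right)} - 25\right) b{\left(-6 \right)} = \left(\left(\left(- \frac{1}{8}\right) \left(-4\right) + \frac{5}{8} \cdot 6\right) - 25\right) 6 = \left(\left(\frac{1}{2} + \frac{15}{4}\right) - 25\right) 6 = \left(\frac{17}{4} - 25\right) 6 = \left(- \frac{83}{4}\right) 6 = - \frac{249}{2}$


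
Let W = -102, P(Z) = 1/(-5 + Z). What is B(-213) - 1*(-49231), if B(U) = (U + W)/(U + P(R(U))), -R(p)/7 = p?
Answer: 15582916517/316517 ≈ 49233.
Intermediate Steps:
R(p) = -7*p
B(U) = (-102 + U)/(U + 1/(-5 - 7*U)) (B(U) = (U - 102)/(U + 1/(-5 - 7*U)) = (-102 + U)/(U + 1/(-5 - 7*U)))
B(-213) - 1*(-49231) = (-102 - 213)*(5 + 7*(-213))/(-1 - 213*(5 + 7*(-213))) - 1*(-49231) = -315*(5 - 1491)/(-1 - 213*(5 - 1491)) + 49231 = -315*(-1486)/(-1 - 213*(-1486)) + 49231 = -315*(-1486)/(-1 + 316518) + 49231 = -315*(-1486)/316517 + 49231 = (1/316517)*(-315)*(-1486) + 49231 = 468090/316517 + 49231 = 15582916517/316517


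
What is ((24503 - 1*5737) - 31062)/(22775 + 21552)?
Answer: -12296/44327 ≈ -0.27739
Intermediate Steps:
((24503 - 1*5737) - 31062)/(22775 + 21552) = ((24503 - 5737) - 31062)/44327 = (18766 - 31062)*(1/44327) = -12296*1/44327 = -12296/44327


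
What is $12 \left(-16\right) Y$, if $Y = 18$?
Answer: $-3456$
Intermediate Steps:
$12 \left(-16\right) Y = 12 \left(-16\right) 18 = \left(-192\right) 18 = -3456$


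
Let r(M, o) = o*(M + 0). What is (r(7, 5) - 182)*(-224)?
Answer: 32928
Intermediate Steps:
r(M, o) = M*o (r(M, o) = o*M = M*o)
(r(7, 5) - 182)*(-224) = (7*5 - 182)*(-224) = (35 - 182)*(-224) = -147*(-224) = 32928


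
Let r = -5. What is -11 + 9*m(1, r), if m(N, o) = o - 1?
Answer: -65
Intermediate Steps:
m(N, o) = -1 + o
-11 + 9*m(1, r) = -11 + 9*(-1 - 5) = -11 + 9*(-6) = -11 - 54 = -65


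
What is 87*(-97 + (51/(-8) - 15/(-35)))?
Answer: -501555/56 ≈ -8956.3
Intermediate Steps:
87*(-97 + (51/(-8) - 15/(-35))) = 87*(-97 + (51*(-1/8) - 15*(-1/35))) = 87*(-97 + (-51/8 + 3/7)) = 87*(-97 - 333/56) = 87*(-5765/56) = -501555/56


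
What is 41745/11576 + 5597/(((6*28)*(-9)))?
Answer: -104527/1093932 ≈ -0.095552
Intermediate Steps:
41745/11576 + 5597/(((6*28)*(-9))) = 41745*(1/11576) + 5597/((168*(-9))) = 41745/11576 + 5597/(-1512) = 41745/11576 + 5597*(-1/1512) = 41745/11576 - 5597/1512 = -104527/1093932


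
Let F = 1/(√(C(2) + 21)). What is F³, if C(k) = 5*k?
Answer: √31/961 ≈ 0.0057937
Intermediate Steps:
F = √31/31 (F = 1/(√(5*2 + 21)) = 1/(√(10 + 21)) = 1/(√31) = √31/31 ≈ 0.17961)
F³ = (√31/31)³ = √31/961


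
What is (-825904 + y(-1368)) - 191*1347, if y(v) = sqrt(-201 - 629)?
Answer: -1083181 + I*sqrt(830) ≈ -1.0832e+6 + 28.81*I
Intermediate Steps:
y(v) = I*sqrt(830) (y(v) = sqrt(-830) = I*sqrt(830))
(-825904 + y(-1368)) - 191*1347 = (-825904 + I*sqrt(830)) - 191*1347 = (-825904 + I*sqrt(830)) - 257277 = -1083181 + I*sqrt(830)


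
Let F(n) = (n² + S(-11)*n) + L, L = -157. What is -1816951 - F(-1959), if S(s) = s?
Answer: -5676024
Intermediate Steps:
F(n) = -157 + n² - 11*n (F(n) = (n² - 11*n) - 157 = -157 + n² - 11*n)
-1816951 - F(-1959) = -1816951 - (-157 + (-1959)² - 11*(-1959)) = -1816951 - (-157 + 3837681 + 21549) = -1816951 - 1*3859073 = -1816951 - 3859073 = -5676024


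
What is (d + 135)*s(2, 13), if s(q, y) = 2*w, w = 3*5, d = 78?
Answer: 6390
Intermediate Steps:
w = 15
s(q, y) = 30 (s(q, y) = 2*15 = 30)
(d + 135)*s(2, 13) = (78 + 135)*30 = 213*30 = 6390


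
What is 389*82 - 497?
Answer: 31401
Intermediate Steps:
389*82 - 497 = 31898 - 497 = 31401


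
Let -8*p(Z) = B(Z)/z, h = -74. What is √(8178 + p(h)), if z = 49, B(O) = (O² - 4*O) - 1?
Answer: 29*√7610/28 ≈ 90.351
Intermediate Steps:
B(O) = -1 + O² - 4*O
p(Z) = 1/392 - Z²/392 + Z/98 (p(Z) = -(-1 + Z² - 4*Z)/(8*49) = -(-1/49 - 4*Z/49 + Z²/49)/8 = 1/392 - Z²/392 + Z/98)
√(8178 + p(h)) = √(8178 + (1/392 - 1/392*(-74)² + (1/98)*(-74))) = √(8178 + (1/392 - 1/392*5476 - 37/49)) = √(8178 + (1/392 - 1369/98 - 37/49)) = √(8178 - 5771/392) = √(3200005/392) = 29*√7610/28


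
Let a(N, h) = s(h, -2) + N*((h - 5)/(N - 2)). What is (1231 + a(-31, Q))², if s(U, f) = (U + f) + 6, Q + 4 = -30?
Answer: 164044864/121 ≈ 1.3557e+6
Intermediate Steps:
Q = -34 (Q = -4 - 30 = -34)
s(U, f) = 6 + U + f
a(N, h) = 4 + h + N*(-5 + h)/(-2 + N) (a(N, h) = (6 + h - 2) + N*((h - 5)/(N - 2)) = (4 + h) + N*((-5 + h)/(-2 + N)) = (4 + h) + N*(-5 + h)/(-2 + N) = 4 + h + N*(-5 + h)/(-2 + N))
(1231 + a(-31, Q))² = (1231 + (-8 - 1*(-31) - 2*(-34) + 2*(-31)*(-34))/(-2 - 31))² = (1231 + (-8 + 31 + 68 + 2108)/(-33))² = (1231 - 1/33*2199)² = (1231 - 733/11)² = (12808/11)² = 164044864/121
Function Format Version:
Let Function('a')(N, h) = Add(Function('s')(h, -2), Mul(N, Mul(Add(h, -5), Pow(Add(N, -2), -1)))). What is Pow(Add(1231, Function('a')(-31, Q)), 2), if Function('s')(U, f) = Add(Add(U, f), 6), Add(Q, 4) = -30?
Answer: Rational(164044864, 121) ≈ 1.3557e+6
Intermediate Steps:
Q = -34 (Q = Add(-4, -30) = -34)
Function('s')(U, f) = Add(6, U, f)
Function('a')(N, h) = Add(4, h, Mul(N, Pow(Add(-2, N), -1), Add(-5, h))) (Function('a')(N, h) = Add(Add(6, h, -2), Mul(N, Mul(Add(h, -5), Pow(Add(N, -2), -1)))) = Add(Add(4, h), Mul(N, Mul(Add(-5, h), Pow(Add(-2, N), -1)))) = Add(Add(4, h), Mul(N, Mul(Pow(Add(-2, N), -1), Add(-5, h)))) = Add(Add(4, h), Mul(N, Pow(Add(-2, N), -1), Add(-5, h))) = Add(4, h, Mul(N, Pow(Add(-2, N), -1), Add(-5, h))))
Pow(Add(1231, Function('a')(-31, Q)), 2) = Pow(Add(1231, Mul(Pow(Add(-2, -31), -1), Add(-8, Mul(-1, -31), Mul(-2, -34), Mul(2, -31, -34)))), 2) = Pow(Add(1231, Mul(Pow(-33, -1), Add(-8, 31, 68, 2108))), 2) = Pow(Add(1231, Mul(Rational(-1, 33), 2199)), 2) = Pow(Add(1231, Rational(-733, 11)), 2) = Pow(Rational(12808, 11), 2) = Rational(164044864, 121)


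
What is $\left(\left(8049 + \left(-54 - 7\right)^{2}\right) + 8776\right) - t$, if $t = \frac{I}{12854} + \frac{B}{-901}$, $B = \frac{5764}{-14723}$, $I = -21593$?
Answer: $\frac{3503661817022515}{170513747242} \approx 20548.0$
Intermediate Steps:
$B = - \frac{5764}{14723}$ ($B = 5764 \left(- \frac{1}{14723}\right) = - \frac{5764}{14723} \approx -0.3915$)
$t = - \frac{286366188383}{170513747242}$ ($t = - \frac{21593}{12854} - \frac{5764}{14723 \left(-901\right)} = \left(-21593\right) \frac{1}{12854} - - \frac{5764}{13265423} = - \frac{21593}{12854} + \frac{5764}{13265423} = - \frac{286366188383}{170513747242} \approx -1.6794$)
$\left(\left(8049 + \left(-54 - 7\right)^{2}\right) + 8776\right) - t = \left(\left(8049 + \left(-54 - 7\right)^{2}\right) + 8776\right) - - \frac{286366188383}{170513747242} = \left(\left(8049 + \left(-61\right)^{2}\right) + 8776\right) + \frac{286366188383}{170513747242} = \left(\left(8049 + 3721\right) + 8776\right) + \frac{286366188383}{170513747242} = \left(11770 + 8776\right) + \frac{286366188383}{170513747242} = 20546 + \frac{286366188383}{170513747242} = \frac{3503661817022515}{170513747242}$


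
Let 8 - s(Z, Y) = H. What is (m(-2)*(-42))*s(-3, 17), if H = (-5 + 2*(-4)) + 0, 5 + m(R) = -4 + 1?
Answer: 7056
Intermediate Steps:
m(R) = -8 (m(R) = -5 + (-4 + 1) = -5 - 3 = -8)
H = -13 (H = (-5 - 8) + 0 = -13 + 0 = -13)
s(Z, Y) = 21 (s(Z, Y) = 8 - 1*(-13) = 8 + 13 = 21)
(m(-2)*(-42))*s(-3, 17) = -8*(-42)*21 = 336*21 = 7056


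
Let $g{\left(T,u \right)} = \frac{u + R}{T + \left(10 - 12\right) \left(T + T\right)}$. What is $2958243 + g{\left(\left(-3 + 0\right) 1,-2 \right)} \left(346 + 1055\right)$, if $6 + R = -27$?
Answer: $\frac{8858384}{3} \approx 2.9528 \cdot 10^{6}$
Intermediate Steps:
$R = -33$ ($R = -6 - 27 = -33$)
$g{\left(T,u \right)} = - \frac{-33 + u}{3 T}$ ($g{\left(T,u \right)} = \frac{u - 33}{T + \left(10 - 12\right) \left(T + T\right)} = \frac{-33 + u}{T - 2 \cdot 2 T} = \frac{-33 + u}{T - 4 T} = \frac{-33 + u}{\left(-3\right) T} = \left(-33 + u\right) \left(- \frac{1}{3 T}\right) = - \frac{-33 + u}{3 T}$)
$2958243 + g{\left(\left(-3 + 0\right) 1,-2 \right)} \left(346 + 1055\right) = 2958243 + \frac{33 - -2}{3 \left(-3 + 0\right) 1} \left(346 + 1055\right) = 2958243 + \frac{33 + 2}{3 \left(\left(-3\right) 1\right)} 1401 = 2958243 + \frac{1}{3} \frac{1}{-3} \cdot 35 \cdot 1401 = 2958243 + \frac{1}{3} \left(- \frac{1}{3}\right) 35 \cdot 1401 = 2958243 - \frac{16345}{3} = \frac{8858384}{3}$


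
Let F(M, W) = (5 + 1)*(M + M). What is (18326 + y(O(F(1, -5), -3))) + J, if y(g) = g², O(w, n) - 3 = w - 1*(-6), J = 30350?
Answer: 49117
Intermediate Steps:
F(M, W) = 12*M (F(M, W) = 6*(2*M) = 12*M)
O(w, n) = 9 + w (O(w, n) = 3 + (w - 1*(-6)) = 3 + (w + 6) = 3 + (6 + w) = 9 + w)
(18326 + y(O(F(1, -5), -3))) + J = (18326 + (9 + 12*1)²) + 30350 = (18326 + (9 + 12)²) + 30350 = (18326 + 21²) + 30350 = (18326 + 441) + 30350 = 18767 + 30350 = 49117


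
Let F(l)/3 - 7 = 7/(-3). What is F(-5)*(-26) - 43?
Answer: -407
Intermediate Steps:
F(l) = 14 (F(l) = 21 + 3*(7/(-3)) = 21 + 3*(7*(-1/3)) = 21 + 3*(-7/3) = 21 - 7 = 14)
F(-5)*(-26) - 43 = 14*(-26) - 43 = -364 - 43 = -407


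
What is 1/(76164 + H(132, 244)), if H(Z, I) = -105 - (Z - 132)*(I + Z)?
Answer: 1/76059 ≈ 1.3148e-5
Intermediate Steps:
H(Z, I) = -105 - (-132 + Z)*(I + Z)
1/(76164 + H(132, 244)) = 1/(76164 + (-105 - 1*132**2 + 132*244 + 132*132 - 1*244*132)) = 1/(76164 + (-105 - 1*17424 + 32208 + 17424 - 32208)) = 1/(76164 + (-105 - 17424 + 32208 + 17424 - 32208)) = 1/(76164 - 105) = 1/76059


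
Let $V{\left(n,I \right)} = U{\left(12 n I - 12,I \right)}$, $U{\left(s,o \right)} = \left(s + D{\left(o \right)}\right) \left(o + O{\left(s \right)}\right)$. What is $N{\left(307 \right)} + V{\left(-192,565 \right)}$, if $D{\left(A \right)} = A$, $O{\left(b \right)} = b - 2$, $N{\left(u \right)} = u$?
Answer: $1693142259570$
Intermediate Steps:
$O{\left(b \right)} = -2 + b$ ($O{\left(b \right)} = b - 2 = -2 + b$)
$U{\left(s,o \right)} = \left(o + s\right) \left(-2 + o + s\right)$ ($U{\left(s,o \right)} = \left(s + o\right) \left(o + \left(-2 + s\right)\right) = \left(o + s\right) \left(-2 + o + s\right)$)
$V{\left(n,I \right)} = I^{2} + I \left(-14 + 12 I n\right) + I \left(-12 + 12 I n\right) + \left(-14 + 12 I n\right) \left(-12 + 12 I n\right)$ ($V{\left(n,I \right)} = I^{2} + I \left(12 n I - 12\right) + I \left(-2 + \left(12 n I - 12\right)\right) + \left(12 n I - 12\right) \left(-2 + \left(12 n I - 12\right)\right) = I^{2} + I \left(12 I n - 12\right) + I \left(-2 + \left(12 I n - 12\right)\right) + \left(12 I n - 12\right) \left(-2 + \left(12 I n - 12\right)\right) = I^{2} + I \left(-12 + 12 I n\right) + I \left(-2 + \left(-12 + 12 I n\right)\right) + \left(-12 + 12 I n\right) \left(-2 + \left(-12 + 12 I n\right)\right) = I^{2} + I \left(-12 + 12 I n\right) + I \left(-14 + 12 I n\right) + \left(-12 + 12 I n\right) \left(-14 + 12 I n\right) = I^{2} + I \left(-12 + 12 I n\right) + I \left(-14 + 12 I n\right) + \left(-14 + 12 I n\right) \left(-12 + 12 I n\right) = I^{2} + I \left(-14 + 12 I n\right) + I \left(-12 + 12 I n\right) + \left(-14 + 12 I n\right) \left(-12 + 12 I n\right)$)
$N{\left(307 \right)} + V{\left(-192,565 \right)} = 307 + \left(168 + 565^{2} - 14690 - 176280 \left(-192\right) + 24 \left(-192\right) 565^{2} + 144 \cdot 565^{2} \left(-192\right)^{2}\right) = 307 + \left(168 + 319225 - 14690 + 33845760 + 24 \left(-192\right) 319225 + 144 \cdot 319225 \cdot 36864\right) = 307 + \left(168 + 319225 - 14690 + 33845760 - 1470988800 + 1694579097600\right) = 307 + 1693142259263 = 1693142259570$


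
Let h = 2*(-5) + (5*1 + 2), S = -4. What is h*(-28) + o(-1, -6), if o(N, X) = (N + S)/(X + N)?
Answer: 593/7 ≈ 84.714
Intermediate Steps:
h = -3 (h = -10 + (5 + 2) = -10 + 7 = -3)
o(N, X) = (-4 + N)/(N + X) (o(N, X) = (N - 4)/(X + N) = (-4 + N)/(N + X))
h*(-28) + o(-1, -6) = -3*(-28) + (-4 - 1)/(-1 - 6) = 84 - 5/(-7) = 84 - ⅐*(-5) = 84 + 5/7 = 593/7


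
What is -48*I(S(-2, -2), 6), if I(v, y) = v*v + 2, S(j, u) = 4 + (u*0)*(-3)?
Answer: -864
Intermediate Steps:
S(j, u) = 4 (S(j, u) = 4 + 0*(-3) = 4 + 0 = 4)
I(v, y) = 2 + v**2 (I(v, y) = v**2 + 2 = 2 + v**2)
-48*I(S(-2, -2), 6) = -48*(2 + 4**2) = -48*(2 + 16) = -48*18 = -864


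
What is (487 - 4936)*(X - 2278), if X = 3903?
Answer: -7229625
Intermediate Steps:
(487 - 4936)*(X - 2278) = (487 - 4936)*(3903 - 2278) = -4449*1625 = -7229625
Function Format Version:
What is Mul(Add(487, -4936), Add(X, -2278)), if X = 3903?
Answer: -7229625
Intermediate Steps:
Mul(Add(487, -4936), Add(X, -2278)) = Mul(Add(487, -4936), Add(3903, -2278)) = Mul(-4449, 1625) = -7229625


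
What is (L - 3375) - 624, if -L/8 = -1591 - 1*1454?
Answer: 20361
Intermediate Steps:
L = 24360 (L = -8*(-1591 - 1*1454) = -8*(-1591 - 1454) = -8*(-3045) = 24360)
(L - 3375) - 624 = (24360 - 3375) - 624 = 20985 - 624 = 20361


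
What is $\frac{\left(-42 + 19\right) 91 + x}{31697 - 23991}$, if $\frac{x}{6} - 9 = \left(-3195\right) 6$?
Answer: $- \frac{117059}{7706} \approx -15.191$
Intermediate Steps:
$x = -114966$ ($x = 54 + 6 \left(\left(-3195\right) 6\right) = 54 + 6 \left(-19170\right) = 54 - 115020 = -114966$)
$\frac{\left(-42 + 19\right) 91 + x}{31697 - 23991} = \frac{\left(-42 + 19\right) 91 - 114966}{31697 - 23991} = \frac{\left(-23\right) 91 - 114966}{7706} = \left(-2093 - 114966\right) \frac{1}{7706} = \left(-117059\right) \frac{1}{7706} = - \frac{117059}{7706}$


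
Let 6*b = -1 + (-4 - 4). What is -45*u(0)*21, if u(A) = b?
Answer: 2835/2 ≈ 1417.5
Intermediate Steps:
b = -3/2 (b = (-1 + (-4 - 4))/6 = (-1 - 8)/6 = (1/6)*(-9) = -3/2 ≈ -1.5000)
u(A) = -3/2
-45*u(0)*21 = -45*(-3/2)*21 = (135/2)*21 = 2835/2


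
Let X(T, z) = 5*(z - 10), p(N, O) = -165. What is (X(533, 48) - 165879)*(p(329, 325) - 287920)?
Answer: 47732515565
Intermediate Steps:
X(T, z) = -50 + 5*z (X(T, z) = 5*(-10 + z) = -50 + 5*z)
(X(533, 48) - 165879)*(p(329, 325) - 287920) = ((-50 + 5*48) - 165879)*(-165 - 287920) = ((-50 + 240) - 165879)*(-288085) = (190 - 165879)*(-288085) = -165689*(-288085) = 47732515565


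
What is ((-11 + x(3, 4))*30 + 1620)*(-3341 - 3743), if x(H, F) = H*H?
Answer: -11051040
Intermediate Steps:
x(H, F) = H**2
((-11 + x(3, 4))*30 + 1620)*(-3341 - 3743) = ((-11 + 3**2)*30 + 1620)*(-3341 - 3743) = ((-11 + 9)*30 + 1620)*(-7084) = (-2*30 + 1620)*(-7084) = (-60 + 1620)*(-7084) = 1560*(-7084) = -11051040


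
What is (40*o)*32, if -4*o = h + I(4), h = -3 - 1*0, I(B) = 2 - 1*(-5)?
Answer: -1280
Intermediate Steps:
I(B) = 7 (I(B) = 2 + 5 = 7)
h = -3 (h = -3 + 0 = -3)
o = -1 (o = -(-3 + 7)/4 = -¼*4 = -1)
(40*o)*32 = (40*(-1))*32 = -40*32 = -1280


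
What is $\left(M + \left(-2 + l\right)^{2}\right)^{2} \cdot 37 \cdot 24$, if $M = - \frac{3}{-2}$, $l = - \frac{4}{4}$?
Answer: $97902$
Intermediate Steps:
$l = -1$ ($l = \left(-4\right) \frac{1}{4} = -1$)
$M = \frac{3}{2}$ ($M = \left(-3\right) \left(- \frac{1}{2}\right) = \frac{3}{2} \approx 1.5$)
$\left(M + \left(-2 + l\right)^{2}\right)^{2} \cdot 37 \cdot 24 = \left(\frac{3}{2} + \left(-2 - 1\right)^{2}\right)^{2} \cdot 37 \cdot 24 = \left(\frac{3}{2} + \left(-3\right)^{2}\right)^{2} \cdot 37 \cdot 24 = \left(\frac{3}{2} + 9\right)^{2} \cdot 37 \cdot 24 = \left(\frac{21}{2}\right)^{2} \cdot 37 \cdot 24 = \frac{441}{4} \cdot 37 \cdot 24 = \frac{16317}{4} \cdot 24 = 97902$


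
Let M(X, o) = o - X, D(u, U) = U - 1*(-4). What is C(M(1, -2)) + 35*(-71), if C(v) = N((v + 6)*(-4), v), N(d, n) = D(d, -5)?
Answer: -2486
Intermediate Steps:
D(u, U) = 4 + U (D(u, U) = U + 4 = 4 + U)
N(d, n) = -1 (N(d, n) = 4 - 5 = -1)
C(v) = -1
C(M(1, -2)) + 35*(-71) = -1 + 35*(-71) = -1 - 2485 = -2486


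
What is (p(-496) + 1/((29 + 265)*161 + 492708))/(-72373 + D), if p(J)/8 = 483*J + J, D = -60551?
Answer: 1037157141503/71784542808 ≈ 14.448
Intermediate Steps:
p(J) = 3872*J (p(J) = 8*(483*J + J) = 8*(484*J) = 3872*J)
(p(-496) + 1/((29 + 265)*161 + 492708))/(-72373 + D) = (3872*(-496) + 1/((29 + 265)*161 + 492708))/(-72373 - 60551) = (-1920512 + 1/(294*161 + 492708))/(-132924) = (-1920512 + 1/(47334 + 492708))*(-1/132924) = (-1920512 + 1/540042)*(-1/132924) = -1037157141503/540042*(-1/132924) = 1037157141503/71784542808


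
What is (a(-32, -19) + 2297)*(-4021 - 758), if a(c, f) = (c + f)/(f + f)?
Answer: -417383523/38 ≈ -1.0984e+7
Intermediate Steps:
a(c, f) = (c + f)/(2*f) (a(c, f) = (c + f)/((2*f)) = (c + f)*(1/(2*f)) = (c + f)/(2*f))
(a(-32, -19) + 2297)*(-4021 - 758) = ((½)*(-32 - 19)/(-19) + 2297)*(-4021 - 758) = ((½)*(-1/19)*(-51) + 2297)*(-4779) = (51/38 + 2297)*(-4779) = (87337/38)*(-4779) = -417383523/38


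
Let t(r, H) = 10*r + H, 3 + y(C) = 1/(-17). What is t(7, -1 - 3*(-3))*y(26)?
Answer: -4056/17 ≈ -238.59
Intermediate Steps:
y(C) = -52/17 (y(C) = -3 + 1/(-17) = -3 - 1/17 = -52/17)
t(r, H) = H + 10*r
t(7, -1 - 3*(-3))*y(26) = ((-1 - 3*(-3)) + 10*7)*(-52/17) = ((-1 + 9) + 70)*(-52/17) = (8 + 70)*(-52/17) = 78*(-52/17) = -4056/17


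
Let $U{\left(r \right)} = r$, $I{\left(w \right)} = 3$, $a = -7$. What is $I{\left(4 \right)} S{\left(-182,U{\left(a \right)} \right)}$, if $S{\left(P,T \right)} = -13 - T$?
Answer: $-18$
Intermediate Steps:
$I{\left(4 \right)} S{\left(-182,U{\left(a \right)} \right)} = 3 \left(-13 - -7\right) = 3 \left(-13 + 7\right) = 3 \left(-6\right) = -18$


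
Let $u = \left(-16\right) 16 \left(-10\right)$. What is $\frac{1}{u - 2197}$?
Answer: $\frac{1}{363} \approx 0.0027548$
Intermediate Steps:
$u = 2560$ ($u = \left(-256\right) \left(-10\right) = 2560$)
$\frac{1}{u - 2197} = \frac{1}{2560 - 2197} = \frac{1}{363}$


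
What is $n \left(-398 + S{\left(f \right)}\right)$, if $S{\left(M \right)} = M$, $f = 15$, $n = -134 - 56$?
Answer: $72770$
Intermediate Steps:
$n = -190$
$n \left(-398 + S{\left(f \right)}\right) = - 190 \left(-398 + 15\right) = \left(-190\right) \left(-383\right) = 72770$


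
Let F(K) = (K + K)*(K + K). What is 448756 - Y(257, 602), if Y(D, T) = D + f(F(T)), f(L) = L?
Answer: -1001117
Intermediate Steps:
F(K) = 4*K² (F(K) = (2*K)*(2*K) = 4*K²)
Y(D, T) = D + 4*T²
448756 - Y(257, 602) = 448756 - (257 + 4*602²) = 448756 - (257 + 4*362404) = 448756 - (257 + 1449616) = 448756 - 1*1449873 = 448756 - 1449873 = -1001117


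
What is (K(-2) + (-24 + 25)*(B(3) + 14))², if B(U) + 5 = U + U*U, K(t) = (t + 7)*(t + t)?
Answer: 1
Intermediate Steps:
K(t) = 2*t*(7 + t) (K(t) = (7 + t)*(2*t) = 2*t*(7 + t))
B(U) = -5 + U + U² (B(U) = -5 + (U + U*U) = -5 + (U + U²) = -5 + U + U²)
(K(-2) + (-24 + 25)*(B(3) + 14))² = (2*(-2)*(7 - 2) + (-24 + 25)*((-5 + 3 + 3²) + 14))² = (2*(-2)*5 + 1*((-5 + 3 + 9) + 14))² = (-20 + 1*(7 + 14))² = (-20 + 1*21)² = (-20 + 21)² = 1² = 1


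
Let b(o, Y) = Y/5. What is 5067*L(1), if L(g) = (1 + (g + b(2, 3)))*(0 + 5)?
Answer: 65871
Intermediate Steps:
b(o, Y) = Y/5 (b(o, Y) = Y*(⅕) = Y/5)
L(g) = 8 + 5*g (L(g) = (1 + (g + (⅕)*3))*(0 + 5) = (1 + (g + ⅗))*5 = (1 + (⅗ + g))*5 = (8/5 + g)*5 = 8 + 5*g)
5067*L(1) = 5067*(8 + 5*1) = 5067*(8 + 5) = 5067*13 = 65871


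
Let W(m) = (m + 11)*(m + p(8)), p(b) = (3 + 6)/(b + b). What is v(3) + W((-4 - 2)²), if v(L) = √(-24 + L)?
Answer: 27495/16 + I*√21 ≈ 1718.4 + 4.5826*I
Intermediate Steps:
p(b) = 9/(2*b) (p(b) = 9/((2*b)) = 9*(1/(2*b)) = 9/(2*b))
W(m) = (11 + m)*(9/16 + m) (W(m) = (m + 11)*(m + (9/2)/8) = (11 + m)*(m + (9/2)*(⅛)) = (11 + m)*(m + 9/16) = (11 + m)*(9/16 + m))
v(3) + W((-4 - 2)²) = √(-24 + 3) + (99/16 + ((-4 - 2)²)² + 185*(-4 - 2)²/16) = √(-21) + (99/16 + ((-6)²)² + (185/16)*(-6)²) = I*√21 + (99/16 + 36² + (185/16)*36) = I*√21 + (99/16 + 1296 + 1665/4) = I*√21 + 27495/16 = 27495/16 + I*√21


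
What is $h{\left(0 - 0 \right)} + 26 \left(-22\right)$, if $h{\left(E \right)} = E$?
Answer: $-572$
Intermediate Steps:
$h{\left(0 - 0 \right)} + 26 \left(-22\right) = \left(0 - 0\right) + 26 \left(-22\right) = \left(0 + 0\right) - 572 = 0 - 572 = -572$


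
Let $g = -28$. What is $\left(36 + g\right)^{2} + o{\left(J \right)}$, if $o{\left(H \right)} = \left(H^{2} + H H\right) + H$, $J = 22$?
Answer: $1054$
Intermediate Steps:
$o{\left(H \right)} = H + 2 H^{2}$ ($o{\left(H \right)} = \left(H^{2} + H^{2}\right) + H = 2 H^{2} + H = H + 2 H^{2}$)
$\left(36 + g\right)^{2} + o{\left(J \right)} = \left(36 - 28\right)^{2} + 22 \left(1 + 2 \cdot 22\right) = 8^{2} + 22 \left(1 + 44\right) = 64 + 22 \cdot 45 = 64 + 990 = 1054$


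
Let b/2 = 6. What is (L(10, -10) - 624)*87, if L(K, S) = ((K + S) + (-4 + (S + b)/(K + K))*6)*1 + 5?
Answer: -279444/5 ≈ -55889.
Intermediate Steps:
b = 12 (b = 2*6 = 12)
L(K, S) = -19 + K + S + 3*(12 + S)/K (L(K, S) = ((K + S) + (-4 + (S + 12)/(K + K))*6)*1 + 5 = ((K + S) + (-4 + (12 + S)/((2*K)))*6)*1 + 5 = ((K + S) + (-4 + (12 + S)*(1/(2*K)))*6)*1 + 5 = ((K + S) + (-4 + (12 + S)/(2*K))*6)*1 + 5 = ((K + S) + (-24 + 3*(12 + S)/K))*1 + 5 = (-24 + K + S + 3*(12 + S)/K)*1 + 5 = (-24 + K + S + 3*(12 + S)/K) + 5 = -19 + K + S + 3*(12 + S)/K)
(L(10, -10) - 624)*87 = ((36 + 3*(-10) + 10*(-19 + 10 - 10))/10 - 624)*87 = ((36 - 30 + 10*(-19))/10 - 624)*87 = ((36 - 30 - 190)/10 - 624)*87 = ((⅒)*(-184) - 624)*87 = (-92/5 - 624)*87 = -3212/5*87 = -279444/5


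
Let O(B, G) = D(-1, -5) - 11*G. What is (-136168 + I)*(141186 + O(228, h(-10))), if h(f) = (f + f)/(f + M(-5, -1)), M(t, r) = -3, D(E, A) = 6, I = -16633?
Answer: -280432008076/13 ≈ -2.1572e+10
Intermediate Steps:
h(f) = 2*f/(-3 + f) (h(f) = (f + f)/(f - 3) = (2*f)/(-3 + f) = 2*f/(-3 + f))
O(B, G) = 6 - 11*G
(-136168 + I)*(141186 + O(228, h(-10))) = (-136168 - 16633)*(141186 + (6 - 22*(-10)/(-3 - 10))) = -152801*(141186 + (6 - 22*(-10)/(-13))) = -152801*(141186 + (6 - 22*(-10)*(-1)/13)) = -152801*(141186 + (6 - 11*20/13)) = -152801*(141186 + (6 - 220/13)) = -152801*(141186 - 142/13) = -152801*1835276/13 = -280432008076/13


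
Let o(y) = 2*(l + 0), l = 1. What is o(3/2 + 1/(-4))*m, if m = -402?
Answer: -804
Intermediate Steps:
o(y) = 2 (o(y) = 2*(1 + 0) = 2*1 = 2)
o(3/2 + 1/(-4))*m = 2*(-402) = -804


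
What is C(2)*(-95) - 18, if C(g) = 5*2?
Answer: -968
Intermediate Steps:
C(g) = 10
C(2)*(-95) - 18 = 10*(-95) - 18 = -950 - 18 = -968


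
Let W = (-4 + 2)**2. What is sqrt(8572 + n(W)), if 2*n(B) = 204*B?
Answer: 2*sqrt(2245) ≈ 94.763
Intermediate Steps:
W = 4 (W = (-2)**2 = 4)
n(B) = 102*B (n(B) = (204*B)/2 = 102*B)
sqrt(8572 + n(W)) = sqrt(8572 + 102*4) = sqrt(8572 + 408) = sqrt(8980) = 2*sqrt(2245)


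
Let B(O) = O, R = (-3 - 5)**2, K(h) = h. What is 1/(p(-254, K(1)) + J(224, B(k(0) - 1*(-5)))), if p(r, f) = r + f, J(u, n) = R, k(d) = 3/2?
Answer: -1/189 ≈ -0.0052910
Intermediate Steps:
k(d) = 3/2 (k(d) = 3*(1/2) = 3/2)
R = 64 (R = (-8)**2 = 64)
J(u, n) = 64
p(r, f) = f + r
1/(p(-254, K(1)) + J(224, B(k(0) - 1*(-5)))) = 1/((1 - 254) + 64) = 1/(-253 + 64) = 1/(-189) = -1/189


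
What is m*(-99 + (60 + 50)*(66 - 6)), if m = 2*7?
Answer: 91014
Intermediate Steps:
m = 14
m*(-99 + (60 + 50)*(66 - 6)) = 14*(-99 + (60 + 50)*(66 - 6)) = 14*(-99 + 110*60) = 14*(-99 + 6600) = 14*6501 = 91014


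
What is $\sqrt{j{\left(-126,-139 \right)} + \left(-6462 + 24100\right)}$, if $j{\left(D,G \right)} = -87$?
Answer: $\sqrt{17551} \approx 132.48$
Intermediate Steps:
$\sqrt{j{\left(-126,-139 \right)} + \left(-6462 + 24100\right)} = \sqrt{-87 + \left(-6462 + 24100\right)} = \sqrt{-87 + 17638} = \sqrt{17551}$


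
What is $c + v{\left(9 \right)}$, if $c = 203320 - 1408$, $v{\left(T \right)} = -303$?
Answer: $201609$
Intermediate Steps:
$c = 201912$
$c + v{\left(9 \right)} = 201912 - 303 = 201609$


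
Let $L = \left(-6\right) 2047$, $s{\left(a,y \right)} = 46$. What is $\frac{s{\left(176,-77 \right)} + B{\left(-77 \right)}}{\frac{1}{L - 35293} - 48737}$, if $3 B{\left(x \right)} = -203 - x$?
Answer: $- \frac{47575}{579665694} \approx -8.2073 \cdot 10^{-5}$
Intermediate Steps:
$L = -12282$
$B{\left(x \right)} = - \frac{203}{3} - \frac{x}{3}$ ($B{\left(x \right)} = \frac{-203 - x}{3} = - \frac{203}{3} - \frac{x}{3}$)
$\frac{s{\left(176,-77 \right)} + B{\left(-77 \right)}}{\frac{1}{L - 35293} - 48737} = \frac{46 - 42}{\frac{1}{-12282 - 35293} - 48737} = \frac{46 + \left(- \frac{203}{3} + \frac{77}{3}\right)}{\frac{1}{-47575} - 48737} = \frac{46 - 42}{- \frac{1}{47575} - 48737} = \frac{4}{- \frac{2318662776}{47575}} = 4 \left(- \frac{47575}{2318662776}\right) = - \frac{47575}{579665694}$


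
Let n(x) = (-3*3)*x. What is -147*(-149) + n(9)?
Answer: 21822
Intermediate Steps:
n(x) = -9*x
-147*(-149) + n(9) = -147*(-149) - 9*9 = 21903 - 81 = 21822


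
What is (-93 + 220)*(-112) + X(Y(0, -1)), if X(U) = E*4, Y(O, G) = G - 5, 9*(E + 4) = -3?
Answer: -42724/3 ≈ -14241.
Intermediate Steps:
E = -13/3 (E = -4 + (⅑)*(-3) = -4 - ⅓ = -13/3 ≈ -4.3333)
Y(O, G) = -5 + G
X(U) = -52/3 (X(U) = -13/3*4 = -52/3)
(-93 + 220)*(-112) + X(Y(0, -1)) = (-93 + 220)*(-112) - 52/3 = 127*(-112) - 52/3 = -14224 - 52/3 = -42724/3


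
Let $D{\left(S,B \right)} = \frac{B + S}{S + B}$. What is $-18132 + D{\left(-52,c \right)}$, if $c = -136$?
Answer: $-18131$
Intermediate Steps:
$D{\left(S,B \right)} = 1$ ($D{\left(S,B \right)} = \frac{B + S}{B + S} = 1$)
$-18132 + D{\left(-52,c \right)} = -18132 + 1 = -18131$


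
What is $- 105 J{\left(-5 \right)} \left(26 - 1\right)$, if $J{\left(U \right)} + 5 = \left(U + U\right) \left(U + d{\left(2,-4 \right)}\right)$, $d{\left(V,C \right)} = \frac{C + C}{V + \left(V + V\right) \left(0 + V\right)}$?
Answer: $-139125$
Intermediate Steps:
$d{\left(V,C \right)} = \frac{2 C}{V + 2 V^{2}}$ ($d{\left(V,C \right)} = \frac{2 C}{V + 2 V V} = \frac{2 C}{V + 2 V^{2}}$)
$J{\left(U \right)} = -5 + 2 U \left(- \frac{4}{5} + U\right)$ ($J{\left(U \right)} = -5 + \left(U + U\right) \left(U + 2 \left(-4\right) \frac{1}{2} \frac{1}{1 + 2 \cdot 2}\right) = -5 + 2 U \left(U + 2 \left(-4\right) \frac{1}{2} \frac{1}{1 + 4}\right) = -5 + 2 U \left(U + 2 \left(-4\right) \frac{1}{2} \cdot \frac{1}{5}\right) = -5 + 2 U \left(U - \frac{4}{5}\right) = -5 + 2 U \left(- \frac{4}{5} + U\right)$)
$- 105 J{\left(-5 \right)} \left(26 - 1\right) = - 105 \left(-5 + 2 \left(-5\right)^{2} - -8\right) \left(26 - 1\right) = - 105 \left(-5 + 2 \cdot 25 + 8\right) 25 = - 105 \left(-5 + 50 + 8\right) 25 = - 105 \cdot 53 \cdot 25 = \left(-105\right) 1325 = -139125$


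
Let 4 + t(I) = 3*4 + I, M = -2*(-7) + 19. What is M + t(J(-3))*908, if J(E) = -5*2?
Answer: -1783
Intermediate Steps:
J(E) = -10
M = 33 (M = 14 + 19 = 33)
t(I) = 8 + I (t(I) = -4 + (3*4 + I) = -4 + (12 + I) = 8 + I)
M + t(J(-3))*908 = 33 + (8 - 10)*908 = 33 - 2*908 = 33 - 1816 = -1783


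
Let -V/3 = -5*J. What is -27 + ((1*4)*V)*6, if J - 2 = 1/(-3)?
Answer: 573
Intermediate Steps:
J = 5/3 (J = 2 + 1/(-3) = 2 - ⅓ = 5/3 ≈ 1.6667)
V = 25 (V = -(-15)*5/3 = -3*(-25/3) = 25)
-27 + ((1*4)*V)*6 = -27 + ((1*4)*25)*6 = -27 + (4*25)*6 = -27 + 100*6 = -27 + 600 = 573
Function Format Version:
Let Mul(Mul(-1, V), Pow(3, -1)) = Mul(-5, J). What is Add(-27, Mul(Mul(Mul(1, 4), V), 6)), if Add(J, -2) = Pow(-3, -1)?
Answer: 573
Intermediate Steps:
J = Rational(5, 3) (J = Add(2, Pow(-3, -1)) = Add(2, Rational(-1, 3)) = Rational(5, 3) ≈ 1.6667)
V = 25 (V = Mul(-3, Mul(-5, Rational(5, 3))) = Mul(-3, Rational(-25, 3)) = 25)
Add(-27, Mul(Mul(Mul(1, 4), V), 6)) = Add(-27, Mul(Mul(Mul(1, 4), 25), 6)) = Add(-27, Mul(Mul(4, 25), 6)) = Add(-27, Mul(100, 6)) = Add(-27, 600) = 573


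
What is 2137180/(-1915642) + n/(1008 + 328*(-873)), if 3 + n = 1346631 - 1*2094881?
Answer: 411785240473/273300812856 ≈ 1.5067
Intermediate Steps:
n = -748253 (n = -3 + (1346631 - 1*2094881) = -3 + (1346631 - 2094881) = -3 - 748250 = -748253)
2137180/(-1915642) + n/(1008 + 328*(-873)) = 2137180/(-1915642) - 748253/(1008 + 328*(-873)) = 2137180*(-1/1915642) - 748253/(1008 - 286344) = -1068590/957821 - 748253/(-285336) = -1068590/957821 - 748253*(-1/285336) = -1068590/957821 + 748253/285336 = 411785240473/273300812856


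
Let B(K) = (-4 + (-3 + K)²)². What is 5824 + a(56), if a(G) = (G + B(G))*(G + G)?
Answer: 881230896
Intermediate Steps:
a(G) = 2*G*(G + (-4 + (-3 + G)²)²) (a(G) = (G + (-4 + (-3 + G)²)²)*(G + G) = (G + (-4 + (-3 + G)²)²)*(2*G) = 2*G*(G + (-4 + (-3 + G)²)²))
5824 + a(56) = 5824 + 2*56*(56 + (-4 + (-3 + 56)²)²) = 5824 + 2*56*(56 + (-4 + 53²)²) = 5824 + 2*56*(56 + (-4 + 2809)²) = 5824 + 2*56*(56 + 2805²) = 5824 + 2*56*(56 + 7868025) = 5824 + 2*56*7868081 = 5824 + 881225072 = 881230896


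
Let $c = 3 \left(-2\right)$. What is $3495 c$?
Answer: $-20970$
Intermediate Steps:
$c = -6$
$3495 c = 3495 \left(-6\right) = -20970$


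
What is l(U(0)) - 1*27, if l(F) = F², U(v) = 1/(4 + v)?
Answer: -431/16 ≈ -26.938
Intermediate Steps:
l(U(0)) - 1*27 = (1/(4 + 0))² - 1*27 = (1/4)² - 27 = (¼)² - 27 = 1/16 - 27 = -431/16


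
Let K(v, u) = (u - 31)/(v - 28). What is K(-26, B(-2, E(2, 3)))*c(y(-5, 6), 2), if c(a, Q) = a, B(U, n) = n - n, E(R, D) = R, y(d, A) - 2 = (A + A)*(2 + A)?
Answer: 1519/27 ≈ 56.259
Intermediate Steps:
y(d, A) = 2 + 2*A*(2 + A) (y(d, A) = 2 + (A + A)*(2 + A) = 2 + (2*A)*(2 + A) = 2 + 2*A*(2 + A))
B(U, n) = 0
K(v, u) = (-31 + u)/(-28 + v)
K(-26, B(-2, E(2, 3)))*c(y(-5, 6), 2) = ((-31 + 0)/(-28 - 26))*(2 + 2*6² + 4*6) = (-31/(-54))*(2 + 2*36 + 24) = (-1/54*(-31))*(2 + 72 + 24) = (31/54)*98 = 1519/27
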